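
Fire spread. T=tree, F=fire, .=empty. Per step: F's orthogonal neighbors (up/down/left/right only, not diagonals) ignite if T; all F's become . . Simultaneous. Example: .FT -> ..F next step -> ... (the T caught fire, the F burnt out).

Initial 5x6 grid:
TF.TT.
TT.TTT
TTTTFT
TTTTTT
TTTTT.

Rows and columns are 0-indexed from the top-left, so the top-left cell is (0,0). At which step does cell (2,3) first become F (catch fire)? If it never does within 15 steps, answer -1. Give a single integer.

Step 1: cell (2,3)='F' (+6 fires, +2 burnt)
  -> target ignites at step 1
Step 2: cell (2,3)='.' (+9 fires, +6 burnt)
Step 3: cell (2,3)='.' (+5 fires, +9 burnt)
Step 4: cell (2,3)='.' (+3 fires, +5 burnt)
Step 5: cell (2,3)='.' (+1 fires, +3 burnt)
Step 6: cell (2,3)='.' (+0 fires, +1 burnt)
  fire out at step 6

1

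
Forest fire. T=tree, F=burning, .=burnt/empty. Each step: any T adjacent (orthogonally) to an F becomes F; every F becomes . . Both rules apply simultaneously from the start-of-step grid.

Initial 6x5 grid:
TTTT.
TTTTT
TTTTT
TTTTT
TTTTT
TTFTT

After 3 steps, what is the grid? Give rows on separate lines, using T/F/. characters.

Step 1: 3 trees catch fire, 1 burn out
  TTTT.
  TTTTT
  TTTTT
  TTTTT
  TTFTT
  TF.FT
Step 2: 5 trees catch fire, 3 burn out
  TTTT.
  TTTTT
  TTTTT
  TTFTT
  TF.FT
  F...F
Step 3: 5 trees catch fire, 5 burn out
  TTTT.
  TTTTT
  TTFTT
  TF.FT
  F...F
  .....

TTTT.
TTTTT
TTFTT
TF.FT
F...F
.....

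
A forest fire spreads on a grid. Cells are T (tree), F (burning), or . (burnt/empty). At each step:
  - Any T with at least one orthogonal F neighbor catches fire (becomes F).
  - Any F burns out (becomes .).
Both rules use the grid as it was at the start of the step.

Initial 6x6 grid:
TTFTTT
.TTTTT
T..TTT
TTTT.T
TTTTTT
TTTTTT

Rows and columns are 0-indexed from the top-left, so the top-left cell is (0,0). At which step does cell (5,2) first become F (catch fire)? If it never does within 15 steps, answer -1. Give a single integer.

Step 1: cell (5,2)='T' (+3 fires, +1 burnt)
Step 2: cell (5,2)='T' (+4 fires, +3 burnt)
Step 3: cell (5,2)='T' (+3 fires, +4 burnt)
Step 4: cell (5,2)='T' (+3 fires, +3 burnt)
Step 5: cell (5,2)='T' (+3 fires, +3 burnt)
Step 6: cell (5,2)='T' (+5 fires, +3 burnt)
Step 7: cell (5,2)='F' (+5 fires, +5 burnt)
  -> target ignites at step 7
Step 8: cell (5,2)='.' (+4 fires, +5 burnt)
Step 9: cell (5,2)='.' (+1 fires, +4 burnt)
Step 10: cell (5,2)='.' (+0 fires, +1 burnt)
  fire out at step 10

7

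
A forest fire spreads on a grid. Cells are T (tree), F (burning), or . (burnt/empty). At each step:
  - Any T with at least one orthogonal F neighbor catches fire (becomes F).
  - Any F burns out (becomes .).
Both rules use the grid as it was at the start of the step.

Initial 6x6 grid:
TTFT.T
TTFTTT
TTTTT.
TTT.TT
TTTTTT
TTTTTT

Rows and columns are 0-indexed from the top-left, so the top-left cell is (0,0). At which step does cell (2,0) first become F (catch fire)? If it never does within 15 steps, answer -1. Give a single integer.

Step 1: cell (2,0)='T' (+5 fires, +2 burnt)
Step 2: cell (2,0)='T' (+6 fires, +5 burnt)
Step 3: cell (2,0)='F' (+5 fires, +6 burnt)
  -> target ignites at step 3
Step 4: cell (2,0)='.' (+6 fires, +5 burnt)
Step 5: cell (2,0)='.' (+5 fires, +6 burnt)
Step 6: cell (2,0)='.' (+3 fires, +5 burnt)
Step 7: cell (2,0)='.' (+1 fires, +3 burnt)
Step 8: cell (2,0)='.' (+0 fires, +1 burnt)
  fire out at step 8

3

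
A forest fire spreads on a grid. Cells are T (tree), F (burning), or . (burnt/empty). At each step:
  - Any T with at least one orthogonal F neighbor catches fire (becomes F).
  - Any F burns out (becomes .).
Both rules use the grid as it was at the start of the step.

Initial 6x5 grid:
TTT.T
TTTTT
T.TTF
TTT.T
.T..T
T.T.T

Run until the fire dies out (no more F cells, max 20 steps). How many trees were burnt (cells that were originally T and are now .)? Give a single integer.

Answer: 19

Derivation:
Step 1: +3 fires, +1 burnt (F count now 3)
Step 2: +4 fires, +3 burnt (F count now 4)
Step 3: +3 fires, +4 burnt (F count now 3)
Step 4: +3 fires, +3 burnt (F count now 3)
Step 5: +4 fires, +3 burnt (F count now 4)
Step 6: +2 fires, +4 burnt (F count now 2)
Step 7: +0 fires, +2 burnt (F count now 0)
Fire out after step 7
Initially T: 21, now '.': 28
Total burnt (originally-T cells now '.'): 19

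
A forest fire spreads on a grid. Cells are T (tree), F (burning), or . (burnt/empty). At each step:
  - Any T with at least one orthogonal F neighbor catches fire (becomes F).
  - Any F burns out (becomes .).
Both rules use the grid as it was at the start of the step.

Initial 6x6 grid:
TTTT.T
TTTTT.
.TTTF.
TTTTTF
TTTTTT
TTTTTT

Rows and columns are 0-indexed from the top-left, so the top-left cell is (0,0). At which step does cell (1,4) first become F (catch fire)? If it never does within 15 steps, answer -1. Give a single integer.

Step 1: cell (1,4)='F' (+4 fires, +2 burnt)
  -> target ignites at step 1
Step 2: cell (1,4)='.' (+5 fires, +4 burnt)
Step 3: cell (1,4)='.' (+6 fires, +5 burnt)
Step 4: cell (1,4)='.' (+5 fires, +6 burnt)
Step 5: cell (1,4)='.' (+5 fires, +5 burnt)
Step 6: cell (1,4)='.' (+3 fires, +5 burnt)
Step 7: cell (1,4)='.' (+1 fires, +3 burnt)
Step 8: cell (1,4)='.' (+0 fires, +1 burnt)
  fire out at step 8

1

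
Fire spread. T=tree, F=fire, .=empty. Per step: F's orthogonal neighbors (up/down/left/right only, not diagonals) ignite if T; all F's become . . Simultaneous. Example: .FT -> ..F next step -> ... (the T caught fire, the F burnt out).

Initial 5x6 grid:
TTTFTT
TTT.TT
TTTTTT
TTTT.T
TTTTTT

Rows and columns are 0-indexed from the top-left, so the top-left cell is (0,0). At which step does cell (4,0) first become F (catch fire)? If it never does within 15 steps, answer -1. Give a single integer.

Step 1: cell (4,0)='T' (+2 fires, +1 burnt)
Step 2: cell (4,0)='T' (+4 fires, +2 burnt)
Step 3: cell (4,0)='T' (+5 fires, +4 burnt)
Step 4: cell (4,0)='T' (+5 fires, +5 burnt)
Step 5: cell (4,0)='T' (+5 fires, +5 burnt)
Step 6: cell (4,0)='T' (+4 fires, +5 burnt)
Step 7: cell (4,0)='F' (+2 fires, +4 burnt)
  -> target ignites at step 7
Step 8: cell (4,0)='.' (+0 fires, +2 burnt)
  fire out at step 8

7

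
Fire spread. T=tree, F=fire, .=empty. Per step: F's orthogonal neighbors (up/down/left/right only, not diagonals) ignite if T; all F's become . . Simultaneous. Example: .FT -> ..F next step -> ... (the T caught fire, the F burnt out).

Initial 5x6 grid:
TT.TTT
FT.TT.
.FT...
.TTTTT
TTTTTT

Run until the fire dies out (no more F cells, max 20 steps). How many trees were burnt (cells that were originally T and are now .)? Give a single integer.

Step 1: +4 fires, +2 burnt (F count now 4)
Step 2: +3 fires, +4 burnt (F count now 3)
Step 3: +3 fires, +3 burnt (F count now 3)
Step 4: +2 fires, +3 burnt (F count now 2)
Step 5: +2 fires, +2 burnt (F count now 2)
Step 6: +1 fires, +2 burnt (F count now 1)
Step 7: +0 fires, +1 burnt (F count now 0)
Fire out after step 7
Initially T: 20, now '.': 25
Total burnt (originally-T cells now '.'): 15

Answer: 15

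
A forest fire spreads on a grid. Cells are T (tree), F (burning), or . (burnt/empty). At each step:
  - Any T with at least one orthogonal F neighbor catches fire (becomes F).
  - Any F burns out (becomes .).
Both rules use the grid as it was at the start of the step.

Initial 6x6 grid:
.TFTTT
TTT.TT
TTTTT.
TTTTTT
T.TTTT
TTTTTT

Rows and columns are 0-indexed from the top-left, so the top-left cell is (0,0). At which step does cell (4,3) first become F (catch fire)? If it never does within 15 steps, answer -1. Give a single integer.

Step 1: cell (4,3)='T' (+3 fires, +1 burnt)
Step 2: cell (4,3)='T' (+3 fires, +3 burnt)
Step 3: cell (4,3)='T' (+6 fires, +3 burnt)
Step 4: cell (4,3)='T' (+6 fires, +6 burnt)
Step 5: cell (4,3)='F' (+4 fires, +6 burnt)
  -> target ignites at step 5
Step 6: cell (4,3)='.' (+5 fires, +4 burnt)
Step 7: cell (4,3)='.' (+3 fires, +5 burnt)
Step 8: cell (4,3)='.' (+1 fires, +3 burnt)
Step 9: cell (4,3)='.' (+0 fires, +1 burnt)
  fire out at step 9

5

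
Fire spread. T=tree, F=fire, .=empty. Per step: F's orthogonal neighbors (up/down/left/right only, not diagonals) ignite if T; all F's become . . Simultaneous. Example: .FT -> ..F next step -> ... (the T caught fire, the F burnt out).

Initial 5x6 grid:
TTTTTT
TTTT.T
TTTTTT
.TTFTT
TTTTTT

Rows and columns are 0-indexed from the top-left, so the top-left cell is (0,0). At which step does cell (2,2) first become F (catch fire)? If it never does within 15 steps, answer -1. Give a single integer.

Step 1: cell (2,2)='T' (+4 fires, +1 burnt)
Step 2: cell (2,2)='F' (+7 fires, +4 burnt)
  -> target ignites at step 2
Step 3: cell (2,2)='.' (+6 fires, +7 burnt)
Step 4: cell (2,2)='.' (+6 fires, +6 burnt)
Step 5: cell (2,2)='.' (+3 fires, +6 burnt)
Step 6: cell (2,2)='.' (+1 fires, +3 burnt)
Step 7: cell (2,2)='.' (+0 fires, +1 burnt)
  fire out at step 7

2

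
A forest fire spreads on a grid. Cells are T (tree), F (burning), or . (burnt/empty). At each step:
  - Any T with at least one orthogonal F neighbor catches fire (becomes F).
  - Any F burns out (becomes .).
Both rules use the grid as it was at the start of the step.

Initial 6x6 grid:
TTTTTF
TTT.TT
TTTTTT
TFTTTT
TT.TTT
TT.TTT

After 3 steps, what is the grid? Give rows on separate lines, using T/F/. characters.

Step 1: 6 trees catch fire, 2 burn out
  TTTTF.
  TTT.TF
  TFTTTT
  F.FTTT
  TF.TTT
  TT.TTT
Step 2: 9 trees catch fire, 6 burn out
  TTTF..
  TFT.F.
  F.FTTF
  ...FTT
  F..TTT
  TF.TTT
Step 3: 10 trees catch fire, 9 burn out
  TFF...
  F.F...
  ...FF.
  ....FF
  ...FTT
  F..TTT

TFF...
F.F...
...FF.
....FF
...FTT
F..TTT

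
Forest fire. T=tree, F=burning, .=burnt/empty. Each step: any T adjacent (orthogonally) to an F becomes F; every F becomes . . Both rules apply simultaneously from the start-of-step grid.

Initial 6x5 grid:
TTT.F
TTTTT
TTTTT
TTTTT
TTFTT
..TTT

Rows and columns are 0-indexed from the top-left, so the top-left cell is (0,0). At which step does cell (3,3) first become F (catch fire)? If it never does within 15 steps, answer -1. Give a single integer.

Step 1: cell (3,3)='T' (+5 fires, +2 burnt)
Step 2: cell (3,3)='F' (+8 fires, +5 burnt)
  -> target ignites at step 2
Step 3: cell (3,3)='.' (+6 fires, +8 burnt)
Step 4: cell (3,3)='.' (+3 fires, +6 burnt)
Step 5: cell (3,3)='.' (+2 fires, +3 burnt)
Step 6: cell (3,3)='.' (+1 fires, +2 burnt)
Step 7: cell (3,3)='.' (+0 fires, +1 burnt)
  fire out at step 7

2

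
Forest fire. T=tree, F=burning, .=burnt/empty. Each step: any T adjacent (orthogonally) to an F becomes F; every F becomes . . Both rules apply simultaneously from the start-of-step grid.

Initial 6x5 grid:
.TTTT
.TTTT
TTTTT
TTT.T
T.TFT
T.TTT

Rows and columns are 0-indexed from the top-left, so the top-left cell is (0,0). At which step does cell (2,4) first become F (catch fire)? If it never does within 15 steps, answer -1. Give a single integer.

Step 1: cell (2,4)='T' (+3 fires, +1 burnt)
Step 2: cell (2,4)='T' (+4 fires, +3 burnt)
Step 3: cell (2,4)='F' (+3 fires, +4 burnt)
  -> target ignites at step 3
Step 4: cell (2,4)='.' (+5 fires, +3 burnt)
Step 5: cell (2,4)='.' (+6 fires, +5 burnt)
Step 6: cell (2,4)='.' (+3 fires, +6 burnt)
Step 7: cell (2,4)='.' (+0 fires, +3 burnt)
  fire out at step 7

3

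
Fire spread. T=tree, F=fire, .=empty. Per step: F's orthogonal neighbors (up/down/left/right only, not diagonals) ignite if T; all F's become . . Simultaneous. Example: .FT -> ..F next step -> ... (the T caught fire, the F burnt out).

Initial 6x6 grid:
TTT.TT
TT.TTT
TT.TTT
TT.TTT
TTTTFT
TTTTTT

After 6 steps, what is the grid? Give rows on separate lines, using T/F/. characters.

Step 1: 4 trees catch fire, 1 burn out
  TTT.TT
  TT.TTT
  TT.TTT
  TT.TFT
  TTTF.F
  TTTTFT
Step 2: 6 trees catch fire, 4 burn out
  TTT.TT
  TT.TTT
  TT.TFT
  TT.F.F
  TTF...
  TTTF.F
Step 3: 5 trees catch fire, 6 burn out
  TTT.TT
  TT.TFT
  TT.F.F
  TT....
  TF....
  TTF...
Step 4: 6 trees catch fire, 5 burn out
  TTT.FT
  TT.F.F
  TT....
  TF....
  F.....
  TF....
Step 5: 4 trees catch fire, 6 burn out
  TTT..F
  TT....
  TF....
  F.....
  ......
  F.....
Step 6: 2 trees catch fire, 4 burn out
  TTT...
  TF....
  F.....
  ......
  ......
  ......

TTT...
TF....
F.....
......
......
......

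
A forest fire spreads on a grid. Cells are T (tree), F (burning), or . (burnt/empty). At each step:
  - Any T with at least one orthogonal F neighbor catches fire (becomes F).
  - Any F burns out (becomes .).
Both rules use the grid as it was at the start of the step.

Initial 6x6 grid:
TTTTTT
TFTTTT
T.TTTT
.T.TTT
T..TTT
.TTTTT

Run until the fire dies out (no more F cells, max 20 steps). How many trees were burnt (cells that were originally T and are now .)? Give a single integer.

Step 1: +3 fires, +1 burnt (F count now 3)
Step 2: +5 fires, +3 burnt (F count now 5)
Step 3: +3 fires, +5 burnt (F count now 3)
Step 4: +4 fires, +3 burnt (F count now 4)
Step 5: +4 fires, +4 burnt (F count now 4)
Step 6: +3 fires, +4 burnt (F count now 3)
Step 7: +3 fires, +3 burnt (F count now 3)
Step 8: +2 fires, +3 burnt (F count now 2)
Step 9: +0 fires, +2 burnt (F count now 0)
Fire out after step 9
Initially T: 29, now '.': 34
Total burnt (originally-T cells now '.'): 27

Answer: 27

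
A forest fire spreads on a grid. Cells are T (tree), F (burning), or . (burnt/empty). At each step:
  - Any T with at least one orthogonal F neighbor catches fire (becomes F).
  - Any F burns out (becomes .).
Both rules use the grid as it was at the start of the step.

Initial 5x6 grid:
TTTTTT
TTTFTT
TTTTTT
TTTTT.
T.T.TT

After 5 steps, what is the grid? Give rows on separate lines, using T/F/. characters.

Step 1: 4 trees catch fire, 1 burn out
  TTTFTT
  TTF.FT
  TTTFTT
  TTTTT.
  T.T.TT
Step 2: 7 trees catch fire, 4 burn out
  TTF.FT
  TF...F
  TTF.FT
  TTTFT.
  T.T.TT
Step 3: 7 trees catch fire, 7 burn out
  TF...F
  F.....
  TF...F
  TTF.F.
  T.T.TT
Step 4: 5 trees catch fire, 7 burn out
  F.....
  ......
  F.....
  TF....
  T.F.FT
Step 5: 2 trees catch fire, 5 burn out
  ......
  ......
  ......
  F.....
  T....F

......
......
......
F.....
T....F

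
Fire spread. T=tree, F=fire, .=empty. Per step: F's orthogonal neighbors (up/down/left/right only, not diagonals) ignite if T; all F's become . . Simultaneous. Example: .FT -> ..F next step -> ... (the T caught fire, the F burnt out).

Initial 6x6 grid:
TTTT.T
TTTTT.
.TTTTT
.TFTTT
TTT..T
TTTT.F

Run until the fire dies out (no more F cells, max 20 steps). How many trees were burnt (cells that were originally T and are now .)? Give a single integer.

Step 1: +5 fires, +2 burnt (F count now 5)
Step 2: +7 fires, +5 burnt (F count now 7)
Step 3: +8 fires, +7 burnt (F count now 8)
Step 4: +5 fires, +8 burnt (F count now 5)
Step 5: +1 fires, +5 burnt (F count now 1)
Step 6: +0 fires, +1 burnt (F count now 0)
Fire out after step 6
Initially T: 27, now '.': 35
Total burnt (originally-T cells now '.'): 26

Answer: 26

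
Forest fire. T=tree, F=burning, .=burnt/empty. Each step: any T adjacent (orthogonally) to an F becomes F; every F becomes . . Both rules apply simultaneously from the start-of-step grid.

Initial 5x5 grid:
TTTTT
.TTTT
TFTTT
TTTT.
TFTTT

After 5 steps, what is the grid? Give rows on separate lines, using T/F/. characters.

Step 1: 6 trees catch fire, 2 burn out
  TTTTT
  .FTTT
  F.FTT
  TFTT.
  F.FTT
Step 2: 6 trees catch fire, 6 burn out
  TFTTT
  ..FTT
  ...FT
  F.FT.
  ...FT
Step 3: 6 trees catch fire, 6 burn out
  F.FTT
  ...FT
  ....F
  ...F.
  ....F
Step 4: 2 trees catch fire, 6 burn out
  ...FT
  ....F
  .....
  .....
  .....
Step 5: 1 trees catch fire, 2 burn out
  ....F
  .....
  .....
  .....
  .....

....F
.....
.....
.....
.....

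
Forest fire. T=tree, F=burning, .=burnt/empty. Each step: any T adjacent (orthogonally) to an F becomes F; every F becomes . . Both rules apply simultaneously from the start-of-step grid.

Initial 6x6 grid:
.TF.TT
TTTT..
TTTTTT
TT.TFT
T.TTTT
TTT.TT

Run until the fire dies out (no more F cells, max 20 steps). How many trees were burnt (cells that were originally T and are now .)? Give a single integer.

Answer: 25

Derivation:
Step 1: +6 fires, +2 burnt (F count now 6)
Step 2: +8 fires, +6 burnt (F count now 8)
Step 3: +4 fires, +8 burnt (F count now 4)
Step 4: +3 fires, +4 burnt (F count now 3)
Step 5: +2 fires, +3 burnt (F count now 2)
Step 6: +2 fires, +2 burnt (F count now 2)
Step 7: +0 fires, +2 burnt (F count now 0)
Fire out after step 7
Initially T: 27, now '.': 34
Total burnt (originally-T cells now '.'): 25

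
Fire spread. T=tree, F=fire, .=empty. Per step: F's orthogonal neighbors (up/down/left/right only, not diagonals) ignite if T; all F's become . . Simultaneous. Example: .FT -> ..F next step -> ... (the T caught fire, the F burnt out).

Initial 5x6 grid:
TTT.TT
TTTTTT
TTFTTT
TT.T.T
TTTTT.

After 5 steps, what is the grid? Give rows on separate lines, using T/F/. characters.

Step 1: 3 trees catch fire, 1 burn out
  TTT.TT
  TTFTTT
  TF.FTT
  TT.T.T
  TTTTT.
Step 2: 7 trees catch fire, 3 burn out
  TTF.TT
  TF.FTT
  F...FT
  TF.F.T
  TTTTT.
Step 3: 7 trees catch fire, 7 burn out
  TF..TT
  F...FT
  .....F
  F....T
  TFTFT.
Step 4: 7 trees catch fire, 7 burn out
  F...FT
  .....F
  ......
  .....F
  F.F.F.
Step 5: 1 trees catch fire, 7 burn out
  .....F
  ......
  ......
  ......
  ......

.....F
......
......
......
......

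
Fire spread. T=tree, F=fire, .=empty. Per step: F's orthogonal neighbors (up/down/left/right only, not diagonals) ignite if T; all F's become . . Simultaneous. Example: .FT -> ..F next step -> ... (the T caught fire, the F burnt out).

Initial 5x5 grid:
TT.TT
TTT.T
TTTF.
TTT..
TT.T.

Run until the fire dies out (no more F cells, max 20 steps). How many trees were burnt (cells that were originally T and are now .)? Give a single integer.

Step 1: +1 fires, +1 burnt (F count now 1)
Step 2: +3 fires, +1 burnt (F count now 3)
Step 3: +3 fires, +3 burnt (F count now 3)
Step 4: +4 fires, +3 burnt (F count now 4)
Step 5: +2 fires, +4 burnt (F count now 2)
Step 6: +0 fires, +2 burnt (F count now 0)
Fire out after step 6
Initially T: 17, now '.': 21
Total burnt (originally-T cells now '.'): 13

Answer: 13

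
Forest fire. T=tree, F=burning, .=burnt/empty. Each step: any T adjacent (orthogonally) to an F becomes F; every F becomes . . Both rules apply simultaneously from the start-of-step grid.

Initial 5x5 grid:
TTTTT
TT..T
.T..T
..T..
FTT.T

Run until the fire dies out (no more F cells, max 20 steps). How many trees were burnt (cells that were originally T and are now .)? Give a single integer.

Answer: 3

Derivation:
Step 1: +1 fires, +1 burnt (F count now 1)
Step 2: +1 fires, +1 burnt (F count now 1)
Step 3: +1 fires, +1 burnt (F count now 1)
Step 4: +0 fires, +1 burnt (F count now 0)
Fire out after step 4
Initially T: 14, now '.': 14
Total burnt (originally-T cells now '.'): 3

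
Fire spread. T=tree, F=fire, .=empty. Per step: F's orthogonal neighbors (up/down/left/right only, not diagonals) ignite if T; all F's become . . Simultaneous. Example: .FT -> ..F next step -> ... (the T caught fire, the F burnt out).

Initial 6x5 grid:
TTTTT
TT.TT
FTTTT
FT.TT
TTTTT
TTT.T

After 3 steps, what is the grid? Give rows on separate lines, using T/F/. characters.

Step 1: 4 trees catch fire, 2 burn out
  TTTTT
  FT.TT
  .FTTT
  .F.TT
  FTTTT
  TTT.T
Step 2: 5 trees catch fire, 4 burn out
  FTTTT
  .F.TT
  ..FTT
  ...TT
  .FTTT
  FTT.T
Step 3: 4 trees catch fire, 5 burn out
  .FTTT
  ...TT
  ...FT
  ...TT
  ..FTT
  .FT.T

.FTTT
...TT
...FT
...TT
..FTT
.FT.T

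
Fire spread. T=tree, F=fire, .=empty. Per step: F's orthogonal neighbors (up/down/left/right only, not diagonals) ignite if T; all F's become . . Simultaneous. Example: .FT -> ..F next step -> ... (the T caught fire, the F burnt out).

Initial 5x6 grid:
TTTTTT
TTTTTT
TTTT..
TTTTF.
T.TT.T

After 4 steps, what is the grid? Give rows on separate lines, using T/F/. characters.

Step 1: 1 trees catch fire, 1 burn out
  TTTTTT
  TTTTTT
  TTTT..
  TTTF..
  T.TT.T
Step 2: 3 trees catch fire, 1 burn out
  TTTTTT
  TTTTTT
  TTTF..
  TTF...
  T.TF.T
Step 3: 4 trees catch fire, 3 burn out
  TTTTTT
  TTTFTT
  TTF...
  TF....
  T.F..T
Step 4: 5 trees catch fire, 4 burn out
  TTTFTT
  TTF.FT
  TF....
  F.....
  T....T

TTTFTT
TTF.FT
TF....
F.....
T....T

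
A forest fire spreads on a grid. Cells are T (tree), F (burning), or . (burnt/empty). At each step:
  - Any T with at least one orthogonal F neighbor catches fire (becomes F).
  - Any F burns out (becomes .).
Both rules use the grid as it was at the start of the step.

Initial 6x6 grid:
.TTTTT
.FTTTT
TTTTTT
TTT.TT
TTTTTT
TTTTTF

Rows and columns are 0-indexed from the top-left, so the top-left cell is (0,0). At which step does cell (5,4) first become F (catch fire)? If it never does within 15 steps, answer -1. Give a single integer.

Step 1: cell (5,4)='F' (+5 fires, +2 burnt)
  -> target ignites at step 1
Step 2: cell (5,4)='.' (+8 fires, +5 burnt)
Step 3: cell (5,4)='.' (+10 fires, +8 burnt)
Step 4: cell (5,4)='.' (+6 fires, +10 burnt)
Step 5: cell (5,4)='.' (+2 fires, +6 burnt)
Step 6: cell (5,4)='.' (+0 fires, +2 burnt)
  fire out at step 6

1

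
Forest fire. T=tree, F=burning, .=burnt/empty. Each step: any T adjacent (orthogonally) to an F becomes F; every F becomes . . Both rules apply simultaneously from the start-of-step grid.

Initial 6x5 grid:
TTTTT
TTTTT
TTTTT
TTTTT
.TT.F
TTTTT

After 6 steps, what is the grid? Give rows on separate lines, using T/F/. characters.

Step 1: 2 trees catch fire, 1 burn out
  TTTTT
  TTTTT
  TTTTT
  TTTTF
  .TT..
  TTTTF
Step 2: 3 trees catch fire, 2 burn out
  TTTTT
  TTTTT
  TTTTF
  TTTF.
  .TT..
  TTTF.
Step 3: 4 trees catch fire, 3 burn out
  TTTTT
  TTTTF
  TTTF.
  TTF..
  .TT..
  TTF..
Step 4: 6 trees catch fire, 4 burn out
  TTTTF
  TTTF.
  TTF..
  TF...
  .TF..
  TF...
Step 5: 6 trees catch fire, 6 burn out
  TTTF.
  TTF..
  TF...
  F....
  .F...
  F....
Step 6: 3 trees catch fire, 6 burn out
  TTF..
  TF...
  F....
  .....
  .....
  .....

TTF..
TF...
F....
.....
.....
.....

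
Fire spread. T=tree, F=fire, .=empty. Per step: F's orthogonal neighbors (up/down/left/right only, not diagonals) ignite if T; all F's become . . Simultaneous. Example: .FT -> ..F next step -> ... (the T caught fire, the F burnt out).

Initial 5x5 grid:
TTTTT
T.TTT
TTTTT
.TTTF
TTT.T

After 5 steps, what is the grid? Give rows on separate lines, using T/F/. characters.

Step 1: 3 trees catch fire, 1 burn out
  TTTTT
  T.TTT
  TTTTF
  .TTF.
  TTT.F
Step 2: 3 trees catch fire, 3 burn out
  TTTTT
  T.TTF
  TTTF.
  .TF..
  TTT..
Step 3: 5 trees catch fire, 3 burn out
  TTTTF
  T.TF.
  TTF..
  .F...
  TTF..
Step 4: 4 trees catch fire, 5 burn out
  TTTF.
  T.F..
  TF...
  .....
  TF...
Step 5: 3 trees catch fire, 4 burn out
  TTF..
  T....
  F....
  .....
  F....

TTF..
T....
F....
.....
F....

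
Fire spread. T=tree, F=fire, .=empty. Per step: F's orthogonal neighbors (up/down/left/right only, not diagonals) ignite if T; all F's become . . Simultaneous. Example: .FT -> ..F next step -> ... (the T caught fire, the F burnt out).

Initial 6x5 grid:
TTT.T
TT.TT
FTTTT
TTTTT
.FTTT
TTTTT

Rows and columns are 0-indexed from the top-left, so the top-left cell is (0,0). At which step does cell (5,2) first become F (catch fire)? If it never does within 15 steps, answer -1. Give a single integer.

Step 1: cell (5,2)='T' (+6 fires, +2 burnt)
Step 2: cell (5,2)='F' (+7 fires, +6 burnt)
  -> target ignites at step 2
Step 3: cell (5,2)='.' (+5 fires, +7 burnt)
Step 4: cell (5,2)='.' (+5 fires, +5 burnt)
Step 5: cell (5,2)='.' (+1 fires, +5 burnt)
Step 6: cell (5,2)='.' (+1 fires, +1 burnt)
Step 7: cell (5,2)='.' (+0 fires, +1 burnt)
  fire out at step 7

2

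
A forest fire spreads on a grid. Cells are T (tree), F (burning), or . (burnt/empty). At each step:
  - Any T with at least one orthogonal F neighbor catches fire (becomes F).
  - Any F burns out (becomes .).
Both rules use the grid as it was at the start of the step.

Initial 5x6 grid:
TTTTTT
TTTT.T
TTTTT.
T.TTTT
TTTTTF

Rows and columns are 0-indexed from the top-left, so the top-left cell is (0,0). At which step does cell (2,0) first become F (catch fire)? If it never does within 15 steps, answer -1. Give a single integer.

Step 1: cell (2,0)='T' (+2 fires, +1 burnt)
Step 2: cell (2,0)='T' (+2 fires, +2 burnt)
Step 3: cell (2,0)='T' (+3 fires, +2 burnt)
Step 4: cell (2,0)='T' (+3 fires, +3 burnt)
Step 5: cell (2,0)='T' (+3 fires, +3 burnt)
Step 6: cell (2,0)='T' (+4 fires, +3 burnt)
Step 7: cell (2,0)='F' (+4 fires, +4 burnt)
  -> target ignites at step 7
Step 8: cell (2,0)='.' (+3 fires, +4 burnt)
Step 9: cell (2,0)='.' (+2 fires, +3 burnt)
Step 10: cell (2,0)='.' (+0 fires, +2 burnt)
  fire out at step 10

7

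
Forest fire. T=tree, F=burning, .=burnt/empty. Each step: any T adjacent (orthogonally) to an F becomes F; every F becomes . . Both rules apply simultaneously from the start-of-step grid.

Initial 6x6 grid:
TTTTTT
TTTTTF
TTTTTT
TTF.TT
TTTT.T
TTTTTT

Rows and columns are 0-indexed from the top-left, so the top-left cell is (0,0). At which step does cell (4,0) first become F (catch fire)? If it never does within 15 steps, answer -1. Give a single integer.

Step 1: cell (4,0)='T' (+6 fires, +2 burnt)
Step 2: cell (4,0)='T' (+11 fires, +6 burnt)
Step 3: cell (4,0)='F' (+9 fires, +11 burnt)
  -> target ignites at step 3
Step 4: cell (4,0)='.' (+5 fires, +9 burnt)
Step 5: cell (4,0)='.' (+1 fires, +5 burnt)
Step 6: cell (4,0)='.' (+0 fires, +1 burnt)
  fire out at step 6

3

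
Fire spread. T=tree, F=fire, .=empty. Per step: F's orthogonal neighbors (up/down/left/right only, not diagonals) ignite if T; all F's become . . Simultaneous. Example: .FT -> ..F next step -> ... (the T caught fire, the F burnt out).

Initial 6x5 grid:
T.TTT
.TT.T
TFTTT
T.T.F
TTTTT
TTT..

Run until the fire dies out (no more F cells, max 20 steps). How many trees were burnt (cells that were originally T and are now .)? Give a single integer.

Step 1: +5 fires, +2 burnt (F count now 5)
Step 2: +6 fires, +5 burnt (F count now 6)
Step 3: +4 fires, +6 burnt (F count now 4)
Step 4: +4 fires, +4 burnt (F count now 4)
Step 5: +1 fires, +4 burnt (F count now 1)
Step 6: +0 fires, +1 burnt (F count now 0)
Fire out after step 6
Initially T: 21, now '.': 29
Total burnt (originally-T cells now '.'): 20

Answer: 20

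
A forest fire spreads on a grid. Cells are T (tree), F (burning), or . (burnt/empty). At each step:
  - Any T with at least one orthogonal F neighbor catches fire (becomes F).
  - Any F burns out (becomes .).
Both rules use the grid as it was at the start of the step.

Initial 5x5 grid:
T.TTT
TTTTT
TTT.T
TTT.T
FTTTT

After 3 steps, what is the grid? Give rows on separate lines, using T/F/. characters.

Step 1: 2 trees catch fire, 1 burn out
  T.TTT
  TTTTT
  TTT.T
  FTT.T
  .FTTT
Step 2: 3 trees catch fire, 2 burn out
  T.TTT
  TTTTT
  FTT.T
  .FT.T
  ..FTT
Step 3: 4 trees catch fire, 3 burn out
  T.TTT
  FTTTT
  .FT.T
  ..F.T
  ...FT

T.TTT
FTTTT
.FT.T
..F.T
...FT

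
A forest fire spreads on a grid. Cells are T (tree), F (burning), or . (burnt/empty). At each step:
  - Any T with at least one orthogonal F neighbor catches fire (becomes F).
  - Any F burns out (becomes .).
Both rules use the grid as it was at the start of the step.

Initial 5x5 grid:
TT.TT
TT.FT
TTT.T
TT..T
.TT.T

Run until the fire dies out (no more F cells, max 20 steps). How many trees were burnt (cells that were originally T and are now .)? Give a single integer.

Step 1: +2 fires, +1 burnt (F count now 2)
Step 2: +2 fires, +2 burnt (F count now 2)
Step 3: +1 fires, +2 burnt (F count now 1)
Step 4: +1 fires, +1 burnt (F count now 1)
Step 5: +0 fires, +1 burnt (F count now 0)
Fire out after step 5
Initially T: 17, now '.': 14
Total burnt (originally-T cells now '.'): 6

Answer: 6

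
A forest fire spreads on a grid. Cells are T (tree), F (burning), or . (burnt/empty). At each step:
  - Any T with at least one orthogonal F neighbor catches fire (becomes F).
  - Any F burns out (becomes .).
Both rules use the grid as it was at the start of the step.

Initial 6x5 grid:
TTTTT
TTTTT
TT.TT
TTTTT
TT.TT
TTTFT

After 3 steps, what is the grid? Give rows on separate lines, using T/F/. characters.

Step 1: 3 trees catch fire, 1 burn out
  TTTTT
  TTTTT
  TT.TT
  TTTTT
  TT.FT
  TTF.F
Step 2: 3 trees catch fire, 3 burn out
  TTTTT
  TTTTT
  TT.TT
  TTTFT
  TT..F
  TF...
Step 3: 5 trees catch fire, 3 burn out
  TTTTT
  TTTTT
  TT.FT
  TTF.F
  TF...
  F....

TTTTT
TTTTT
TT.FT
TTF.F
TF...
F....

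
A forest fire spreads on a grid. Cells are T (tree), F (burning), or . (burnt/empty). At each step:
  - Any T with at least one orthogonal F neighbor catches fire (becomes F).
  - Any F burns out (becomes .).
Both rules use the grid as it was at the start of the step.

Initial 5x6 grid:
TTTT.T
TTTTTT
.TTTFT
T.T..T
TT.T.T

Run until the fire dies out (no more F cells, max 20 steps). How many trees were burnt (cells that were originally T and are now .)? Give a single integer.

Step 1: +3 fires, +1 burnt (F count now 3)
Step 2: +4 fires, +3 burnt (F count now 4)
Step 3: +6 fires, +4 burnt (F count now 6)
Step 4: +2 fires, +6 burnt (F count now 2)
Step 5: +2 fires, +2 burnt (F count now 2)
Step 6: +1 fires, +2 burnt (F count now 1)
Step 7: +0 fires, +1 burnt (F count now 0)
Fire out after step 7
Initially T: 22, now '.': 26
Total burnt (originally-T cells now '.'): 18

Answer: 18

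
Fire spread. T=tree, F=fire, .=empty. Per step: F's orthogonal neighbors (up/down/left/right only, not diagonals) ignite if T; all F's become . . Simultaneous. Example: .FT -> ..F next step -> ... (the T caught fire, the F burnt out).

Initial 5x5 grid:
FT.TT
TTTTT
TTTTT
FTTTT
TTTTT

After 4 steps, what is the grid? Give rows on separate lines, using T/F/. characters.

Step 1: 5 trees catch fire, 2 burn out
  .F.TT
  FTTTT
  FTTTT
  .FTTT
  FTTTT
Step 2: 4 trees catch fire, 5 burn out
  ...TT
  .FTTT
  .FTTT
  ..FTT
  .FTTT
Step 3: 4 trees catch fire, 4 burn out
  ...TT
  ..FTT
  ..FTT
  ...FT
  ..FTT
Step 4: 4 trees catch fire, 4 burn out
  ...TT
  ...FT
  ...FT
  ....F
  ...FT

...TT
...FT
...FT
....F
...FT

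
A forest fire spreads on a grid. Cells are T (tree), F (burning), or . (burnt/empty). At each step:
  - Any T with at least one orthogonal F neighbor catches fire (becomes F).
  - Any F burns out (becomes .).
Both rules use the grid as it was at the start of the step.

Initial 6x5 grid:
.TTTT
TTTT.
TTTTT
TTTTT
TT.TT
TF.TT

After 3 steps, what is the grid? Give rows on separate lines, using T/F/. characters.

Step 1: 2 trees catch fire, 1 burn out
  .TTTT
  TTTT.
  TTTTT
  TTTTT
  TF.TT
  F..TT
Step 2: 2 trees catch fire, 2 burn out
  .TTTT
  TTTT.
  TTTTT
  TFTTT
  F..TT
  ...TT
Step 3: 3 trees catch fire, 2 burn out
  .TTTT
  TTTT.
  TFTTT
  F.FTT
  ...TT
  ...TT

.TTTT
TTTT.
TFTTT
F.FTT
...TT
...TT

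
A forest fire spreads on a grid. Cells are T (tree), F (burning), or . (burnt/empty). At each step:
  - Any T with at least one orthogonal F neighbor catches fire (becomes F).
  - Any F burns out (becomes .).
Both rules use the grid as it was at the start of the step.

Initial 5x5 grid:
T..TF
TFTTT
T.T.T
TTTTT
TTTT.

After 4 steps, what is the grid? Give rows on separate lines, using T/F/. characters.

Step 1: 4 trees catch fire, 2 burn out
  T..F.
  F.FTF
  T.T.T
  TTTTT
  TTTT.
Step 2: 5 trees catch fire, 4 burn out
  F....
  ...F.
  F.F.F
  TTTTT
  TTTT.
Step 3: 3 trees catch fire, 5 burn out
  .....
  .....
  .....
  FTFTF
  TTTT.
Step 4: 4 trees catch fire, 3 burn out
  .....
  .....
  .....
  .F.F.
  FTFT.

.....
.....
.....
.F.F.
FTFT.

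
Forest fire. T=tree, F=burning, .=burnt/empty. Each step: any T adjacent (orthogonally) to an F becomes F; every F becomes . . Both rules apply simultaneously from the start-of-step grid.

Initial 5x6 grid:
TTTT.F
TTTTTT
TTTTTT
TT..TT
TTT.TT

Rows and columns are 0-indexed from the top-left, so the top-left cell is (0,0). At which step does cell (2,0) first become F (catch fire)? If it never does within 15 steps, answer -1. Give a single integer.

Step 1: cell (2,0)='T' (+1 fires, +1 burnt)
Step 2: cell (2,0)='T' (+2 fires, +1 burnt)
Step 3: cell (2,0)='T' (+3 fires, +2 burnt)
Step 4: cell (2,0)='T' (+5 fires, +3 burnt)
Step 5: cell (2,0)='T' (+4 fires, +5 burnt)
Step 6: cell (2,0)='T' (+3 fires, +4 burnt)
Step 7: cell (2,0)='F' (+3 fires, +3 burnt)
  -> target ignites at step 7
Step 8: cell (2,0)='.' (+2 fires, +3 burnt)
Step 9: cell (2,0)='.' (+2 fires, +2 burnt)
Step 10: cell (2,0)='.' (+0 fires, +2 burnt)
  fire out at step 10

7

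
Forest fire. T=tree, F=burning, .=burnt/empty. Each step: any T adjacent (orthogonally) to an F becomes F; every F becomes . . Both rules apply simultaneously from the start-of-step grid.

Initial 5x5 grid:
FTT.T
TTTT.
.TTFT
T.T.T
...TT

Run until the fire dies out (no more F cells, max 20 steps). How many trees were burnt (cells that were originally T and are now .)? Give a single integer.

Answer: 13

Derivation:
Step 1: +5 fires, +2 burnt (F count now 5)
Step 2: +6 fires, +5 burnt (F count now 6)
Step 3: +1 fires, +6 burnt (F count now 1)
Step 4: +1 fires, +1 burnt (F count now 1)
Step 5: +0 fires, +1 burnt (F count now 0)
Fire out after step 5
Initially T: 15, now '.': 23
Total burnt (originally-T cells now '.'): 13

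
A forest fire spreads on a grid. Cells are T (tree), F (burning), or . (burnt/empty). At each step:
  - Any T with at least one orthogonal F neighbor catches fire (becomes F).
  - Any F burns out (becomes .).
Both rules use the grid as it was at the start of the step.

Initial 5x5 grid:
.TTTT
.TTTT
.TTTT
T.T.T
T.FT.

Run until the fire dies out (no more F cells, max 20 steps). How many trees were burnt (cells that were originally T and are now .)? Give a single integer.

Step 1: +2 fires, +1 burnt (F count now 2)
Step 2: +1 fires, +2 burnt (F count now 1)
Step 3: +3 fires, +1 burnt (F count now 3)
Step 4: +4 fires, +3 burnt (F count now 4)
Step 5: +4 fires, +4 burnt (F count now 4)
Step 6: +1 fires, +4 burnt (F count now 1)
Step 7: +0 fires, +1 burnt (F count now 0)
Fire out after step 7
Initially T: 17, now '.': 23
Total burnt (originally-T cells now '.'): 15

Answer: 15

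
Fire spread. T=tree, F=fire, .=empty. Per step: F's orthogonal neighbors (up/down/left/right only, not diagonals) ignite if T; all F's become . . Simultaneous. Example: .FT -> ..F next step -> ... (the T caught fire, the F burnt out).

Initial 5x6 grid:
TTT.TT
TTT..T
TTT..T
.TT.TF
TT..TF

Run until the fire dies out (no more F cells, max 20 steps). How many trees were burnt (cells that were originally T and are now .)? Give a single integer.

Answer: 6

Derivation:
Step 1: +3 fires, +2 burnt (F count now 3)
Step 2: +1 fires, +3 burnt (F count now 1)
Step 3: +1 fires, +1 burnt (F count now 1)
Step 4: +1 fires, +1 burnt (F count now 1)
Step 5: +0 fires, +1 burnt (F count now 0)
Fire out after step 5
Initially T: 19, now '.': 17
Total burnt (originally-T cells now '.'): 6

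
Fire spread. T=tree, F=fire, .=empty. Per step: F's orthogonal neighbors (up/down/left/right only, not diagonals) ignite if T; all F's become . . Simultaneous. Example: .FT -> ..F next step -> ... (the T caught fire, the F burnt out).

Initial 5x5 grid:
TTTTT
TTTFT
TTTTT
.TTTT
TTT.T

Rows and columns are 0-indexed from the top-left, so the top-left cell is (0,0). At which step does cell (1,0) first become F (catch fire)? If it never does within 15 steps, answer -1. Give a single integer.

Step 1: cell (1,0)='T' (+4 fires, +1 burnt)
Step 2: cell (1,0)='T' (+6 fires, +4 burnt)
Step 3: cell (1,0)='F' (+5 fires, +6 burnt)
  -> target ignites at step 3
Step 4: cell (1,0)='.' (+5 fires, +5 burnt)
Step 5: cell (1,0)='.' (+1 fires, +5 burnt)
Step 6: cell (1,0)='.' (+1 fires, +1 burnt)
Step 7: cell (1,0)='.' (+0 fires, +1 burnt)
  fire out at step 7

3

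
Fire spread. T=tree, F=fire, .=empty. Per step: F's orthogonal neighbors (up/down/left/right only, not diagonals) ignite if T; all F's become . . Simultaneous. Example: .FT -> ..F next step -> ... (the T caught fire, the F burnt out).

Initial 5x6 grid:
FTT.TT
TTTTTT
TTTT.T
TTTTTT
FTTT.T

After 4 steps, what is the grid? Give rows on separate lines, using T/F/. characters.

Step 1: 4 trees catch fire, 2 burn out
  .FT.TT
  FTTTTT
  TTTT.T
  FTTTTT
  .FTT.T
Step 2: 5 trees catch fire, 4 burn out
  ..F.TT
  .FTTTT
  FTTT.T
  .FTTTT
  ..FT.T
Step 3: 4 trees catch fire, 5 burn out
  ....TT
  ..FTTT
  .FTT.T
  ..FTTT
  ...F.T
Step 4: 3 trees catch fire, 4 burn out
  ....TT
  ...FTT
  ..FT.T
  ...FTT
  .....T

....TT
...FTT
..FT.T
...FTT
.....T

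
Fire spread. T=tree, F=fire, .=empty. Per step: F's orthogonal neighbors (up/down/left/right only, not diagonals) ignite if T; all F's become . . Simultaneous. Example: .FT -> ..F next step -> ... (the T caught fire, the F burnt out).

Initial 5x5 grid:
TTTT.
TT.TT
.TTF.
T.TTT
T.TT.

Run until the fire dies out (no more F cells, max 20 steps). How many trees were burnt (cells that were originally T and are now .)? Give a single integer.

Step 1: +3 fires, +1 burnt (F count now 3)
Step 2: +6 fires, +3 burnt (F count now 6)
Step 3: +3 fires, +6 burnt (F count now 3)
Step 4: +2 fires, +3 burnt (F count now 2)
Step 5: +1 fires, +2 burnt (F count now 1)
Step 6: +0 fires, +1 burnt (F count now 0)
Fire out after step 6
Initially T: 17, now '.': 23
Total burnt (originally-T cells now '.'): 15

Answer: 15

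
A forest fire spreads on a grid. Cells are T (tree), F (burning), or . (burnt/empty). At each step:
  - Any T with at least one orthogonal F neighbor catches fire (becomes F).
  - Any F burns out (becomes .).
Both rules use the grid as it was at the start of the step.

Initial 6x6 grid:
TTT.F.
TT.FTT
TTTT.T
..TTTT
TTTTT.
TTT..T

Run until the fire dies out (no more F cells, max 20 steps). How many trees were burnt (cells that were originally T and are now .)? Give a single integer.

Answer: 24

Derivation:
Step 1: +2 fires, +2 burnt (F count now 2)
Step 2: +3 fires, +2 burnt (F count now 3)
Step 3: +5 fires, +3 burnt (F count now 5)
Step 4: +5 fires, +5 burnt (F count now 5)
Step 5: +4 fires, +5 burnt (F count now 4)
Step 6: +4 fires, +4 burnt (F count now 4)
Step 7: +1 fires, +4 burnt (F count now 1)
Step 8: +0 fires, +1 burnt (F count now 0)
Fire out after step 8
Initially T: 25, now '.': 35
Total burnt (originally-T cells now '.'): 24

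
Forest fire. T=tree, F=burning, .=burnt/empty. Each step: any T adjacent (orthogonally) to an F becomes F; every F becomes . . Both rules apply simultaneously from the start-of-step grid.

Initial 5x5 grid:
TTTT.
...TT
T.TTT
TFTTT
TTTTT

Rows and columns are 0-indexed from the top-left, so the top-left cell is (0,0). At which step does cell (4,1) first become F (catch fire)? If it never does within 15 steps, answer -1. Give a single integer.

Step 1: cell (4,1)='F' (+3 fires, +1 burnt)
  -> target ignites at step 1
Step 2: cell (4,1)='.' (+5 fires, +3 burnt)
Step 3: cell (4,1)='.' (+3 fires, +5 burnt)
Step 4: cell (4,1)='.' (+3 fires, +3 burnt)
Step 5: cell (4,1)='.' (+2 fires, +3 burnt)
Step 6: cell (4,1)='.' (+1 fires, +2 burnt)
Step 7: cell (4,1)='.' (+1 fires, +1 burnt)
Step 8: cell (4,1)='.' (+1 fires, +1 burnt)
Step 9: cell (4,1)='.' (+0 fires, +1 burnt)
  fire out at step 9

1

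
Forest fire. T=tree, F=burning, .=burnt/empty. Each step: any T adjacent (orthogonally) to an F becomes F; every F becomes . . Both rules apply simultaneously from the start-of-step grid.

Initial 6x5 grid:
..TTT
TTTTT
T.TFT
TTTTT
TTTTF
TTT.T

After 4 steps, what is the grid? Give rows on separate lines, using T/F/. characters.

Step 1: 7 trees catch fire, 2 burn out
  ..TTT
  TTTFT
  T.F.F
  TTTFF
  TTTF.
  TTT.F
Step 2: 5 trees catch fire, 7 burn out
  ..TFT
  TTF.F
  T....
  TTF..
  TTF..
  TTT..
Step 3: 6 trees catch fire, 5 burn out
  ..F.F
  TF...
  T....
  TF...
  TF...
  TTF..
Step 4: 4 trees catch fire, 6 burn out
  .....
  F....
  T....
  F....
  F....
  TF...

.....
F....
T....
F....
F....
TF...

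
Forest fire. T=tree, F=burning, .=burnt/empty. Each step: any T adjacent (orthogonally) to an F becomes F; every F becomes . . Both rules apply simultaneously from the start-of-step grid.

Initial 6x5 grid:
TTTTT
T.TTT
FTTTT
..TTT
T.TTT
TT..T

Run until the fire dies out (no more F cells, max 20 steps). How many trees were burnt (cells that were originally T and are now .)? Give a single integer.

Answer: 20

Derivation:
Step 1: +2 fires, +1 burnt (F count now 2)
Step 2: +2 fires, +2 burnt (F count now 2)
Step 3: +4 fires, +2 burnt (F count now 4)
Step 4: +5 fires, +4 burnt (F count now 5)
Step 5: +4 fires, +5 burnt (F count now 4)
Step 6: +2 fires, +4 burnt (F count now 2)
Step 7: +1 fires, +2 burnt (F count now 1)
Step 8: +0 fires, +1 burnt (F count now 0)
Fire out after step 8
Initially T: 23, now '.': 27
Total burnt (originally-T cells now '.'): 20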